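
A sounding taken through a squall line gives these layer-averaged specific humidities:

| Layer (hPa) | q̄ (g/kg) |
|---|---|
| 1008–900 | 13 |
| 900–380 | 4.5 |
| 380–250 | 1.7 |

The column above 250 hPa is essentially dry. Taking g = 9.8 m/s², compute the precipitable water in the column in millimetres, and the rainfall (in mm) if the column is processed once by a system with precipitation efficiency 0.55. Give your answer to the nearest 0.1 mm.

PW ≈ 40.5 mm; rainfall ≈ 22.3 mm

Precipitable water is the column-integrated vapour mass per unit area: PW = (1/g) Σ q̄ Δp, with q in kg/kg and Δp in Pa (1 kg/m² of water = 1 mm).
Layer 1008–900 hPa: Δp = 108 hPa = 10800 Pa, q̄ = 0.013 kg/kg → 0.013 × 10800 / 9.8 = 14.33 mm
Layer 900–380 hPa: Δp = 520 hPa = 52000 Pa, q̄ = 0.0045 kg/kg → 0.0045 × 52000 / 9.8 = 23.88 mm
Layer 380–250 hPa: Δp = 130 hPa = 13000 Pa, q̄ = 0.0017 kg/kg → 0.0017 × 13000 / 9.8 = 2.26 mm
PW = 14.33 + 23.88 + 2.26 = 40.47 ≈ 40.5 mm.
Rainfall = ε × PW = 0.55 × 40.5 = 22.3 mm.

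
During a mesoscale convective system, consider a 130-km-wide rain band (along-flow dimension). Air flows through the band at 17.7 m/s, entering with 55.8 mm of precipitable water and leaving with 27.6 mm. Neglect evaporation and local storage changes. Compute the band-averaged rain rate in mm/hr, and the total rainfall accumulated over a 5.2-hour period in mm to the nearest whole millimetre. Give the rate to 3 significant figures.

R ≈ 13.8 mm/hr; total ≈ 72 mm

Column moisture flux per unit crosswind length is F = V × PW.
Inflow: F_in = 17.7 × 55.8 = 987.66 mm·m/s
Outflow: F_out = 17.7 × 27.6 = 488.52 mm·m/s
Steady-state rate R = (F_in − F_out)/L = (987.66 − 488.52) / 130000 m = 3.840e-03 mm/s.
R = 3.840e-03 × 3600 = 13.8 mm/hr.
Over 5.2 h: total = 13.8 × 5.2 = 71.76 ≈ 72 mm.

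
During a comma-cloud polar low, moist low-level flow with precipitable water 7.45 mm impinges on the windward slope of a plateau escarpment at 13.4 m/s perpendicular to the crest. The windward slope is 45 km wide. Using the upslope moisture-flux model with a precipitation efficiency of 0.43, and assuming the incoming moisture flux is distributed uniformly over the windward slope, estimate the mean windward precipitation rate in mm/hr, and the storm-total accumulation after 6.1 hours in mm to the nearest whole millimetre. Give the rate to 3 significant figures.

R ≈ 3.43 mm/hr; total ≈ 21 mm

Incoming column moisture flux per unit ridge length: F = V × PW = 13.4 × 7.45 = 99.83 mm·m/s.
Spread over the 45 km slope with efficiency ε = 0.43: R = ε·F/W = 0.43 × 99.83 / 45000 m = 9.539e-04 mm/s.
R = 9.539e-04 × 3600 = 3.43 mm/hr.
Over 6.1 h: total = 3.43 × 6.1 = 20.923 ≈ 21 mm.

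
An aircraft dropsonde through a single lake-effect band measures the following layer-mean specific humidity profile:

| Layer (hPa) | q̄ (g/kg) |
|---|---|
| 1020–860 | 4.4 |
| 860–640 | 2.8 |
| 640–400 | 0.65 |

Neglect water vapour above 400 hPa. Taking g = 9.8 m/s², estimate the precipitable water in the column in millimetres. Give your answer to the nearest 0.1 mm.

PW ≈ 15.1 mm

Precipitable water is the column-integrated vapour mass per unit area: PW = (1/g) Σ q̄ Δp, with q in kg/kg and Δp in Pa (1 kg/m² of water = 1 mm).
Layer 1020–860 hPa: Δp = 160 hPa = 16000 Pa, q̄ = 0.0044 kg/kg → 0.0044 × 16000 / 9.8 = 7.18 mm
Layer 860–640 hPa: Δp = 220 hPa = 22000 Pa, q̄ = 0.0028 kg/kg → 0.0028 × 22000 / 9.8 = 6.29 mm
Layer 640–400 hPa: Δp = 240 hPa = 24000 Pa, q̄ = 0.00065 kg/kg → 0.00065 × 24000 / 9.8 = 1.59 mm
PW = 7.18 + 6.29 + 1.59 = 15.06 ≈ 15.1 mm.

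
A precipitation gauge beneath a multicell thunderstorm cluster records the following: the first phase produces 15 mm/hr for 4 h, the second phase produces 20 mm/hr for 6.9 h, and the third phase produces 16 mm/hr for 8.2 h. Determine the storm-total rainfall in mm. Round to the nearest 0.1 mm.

Total = Σ Rᵢ Δtᵢ = 15 × 4 + 20 × 6.9 + 16 × 8.2
      = 60 + 138 + 131.2 = 329.2 mm.

total ≈ 329.2 mm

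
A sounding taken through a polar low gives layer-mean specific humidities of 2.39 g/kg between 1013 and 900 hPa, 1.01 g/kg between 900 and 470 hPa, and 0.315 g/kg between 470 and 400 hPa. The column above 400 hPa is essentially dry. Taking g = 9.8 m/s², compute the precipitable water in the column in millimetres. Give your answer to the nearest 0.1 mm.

PW ≈ 7.4 mm

Precipitable water is the column-integrated vapour mass per unit area: PW = (1/g) Σ q̄ Δp, with q in kg/kg and Δp in Pa (1 kg/m² of water = 1 mm).
Layer 1013–900 hPa: Δp = 113 hPa = 11300 Pa, q̄ = 0.00239 kg/kg → 0.00239 × 11300 / 9.8 = 2.76 mm
Layer 900–470 hPa: Δp = 430 hPa = 43000 Pa, q̄ = 0.00101 kg/kg → 0.00101 × 43000 / 9.8 = 4.43 mm
Layer 470–400 hPa: Δp = 70 hPa = 7000 Pa, q̄ = 0.000315 kg/kg → 0.000315 × 7000 / 9.8 = 0.23 mm
PW = 2.76 + 4.43 + 0.23 = 7.42 ≈ 7.4 mm.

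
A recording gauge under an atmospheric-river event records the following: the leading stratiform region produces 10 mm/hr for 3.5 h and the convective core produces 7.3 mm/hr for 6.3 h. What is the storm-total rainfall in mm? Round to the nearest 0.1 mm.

Total = Σ Rᵢ Δtᵢ = 10 × 3.5 + 7.3 × 6.3
      = 35 + 45.99 = 81.0 mm.

total ≈ 81.0 mm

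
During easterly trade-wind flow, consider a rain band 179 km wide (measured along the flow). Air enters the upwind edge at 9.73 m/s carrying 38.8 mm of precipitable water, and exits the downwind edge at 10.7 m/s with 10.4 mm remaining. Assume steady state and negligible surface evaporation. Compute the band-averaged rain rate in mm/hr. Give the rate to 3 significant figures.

Column moisture flux per unit crosswind length is F = V × PW.
Inflow: F_in = 9.73 × 38.8 = 377.524 mm·m/s
Outflow: F_out = 10.7 × 10.4 = 111.28 mm·m/s
Steady-state rate R = (F_in − F_out)/L = (377.524 − 111.28) / 179000 m = 1.487e-03 mm/s.
R = 1.487e-03 × 3600 = 5.35 mm/hr.

R ≈ 5.35 mm/hr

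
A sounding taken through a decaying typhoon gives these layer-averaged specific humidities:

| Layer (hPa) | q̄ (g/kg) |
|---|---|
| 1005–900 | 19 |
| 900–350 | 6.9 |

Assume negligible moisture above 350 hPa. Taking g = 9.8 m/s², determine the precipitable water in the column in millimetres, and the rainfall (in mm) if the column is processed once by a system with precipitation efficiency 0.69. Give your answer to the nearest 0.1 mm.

Precipitable water is the column-integrated vapour mass per unit area: PW = (1/g) Σ q̄ Δp, with q in kg/kg and Δp in Pa (1 kg/m² of water = 1 mm).
Layer 1005–900 hPa: Δp = 105 hPa = 10500 Pa, q̄ = 0.019 kg/kg → 0.019 × 10500 / 9.8 = 20.36 mm
Layer 900–350 hPa: Δp = 550 hPa = 55000 Pa, q̄ = 0.0069 kg/kg → 0.0069 × 55000 / 9.8 = 38.72 mm
PW = 20.36 + 38.72 = 59.08 ≈ 59.1 mm.
Rainfall = ε × PW = 0.69 × 59.1 = 40.8 mm.

PW ≈ 59.1 mm; rainfall ≈ 40.8 mm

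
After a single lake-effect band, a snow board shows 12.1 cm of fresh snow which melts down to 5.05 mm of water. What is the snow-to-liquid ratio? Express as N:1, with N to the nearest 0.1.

ratio ≈ 24.0

Ratio = snow depth / SWE = 121 mm / 5.05 mm = 24.0, i.e. 24.0:1.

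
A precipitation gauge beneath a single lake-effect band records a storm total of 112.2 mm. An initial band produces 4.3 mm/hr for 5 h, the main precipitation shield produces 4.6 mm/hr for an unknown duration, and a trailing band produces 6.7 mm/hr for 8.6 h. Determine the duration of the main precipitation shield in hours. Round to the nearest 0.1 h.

Known phases: 4.3 × 5 + 6.7 × 8.6 = 21.5 + 57.62 = 79.12 mm.
Remaining depth = 112.2 − 79.12 = 33.08 mm.
Duration = 33.08 / 4.6 = 7.2 h.

duration ≈ 7.2 h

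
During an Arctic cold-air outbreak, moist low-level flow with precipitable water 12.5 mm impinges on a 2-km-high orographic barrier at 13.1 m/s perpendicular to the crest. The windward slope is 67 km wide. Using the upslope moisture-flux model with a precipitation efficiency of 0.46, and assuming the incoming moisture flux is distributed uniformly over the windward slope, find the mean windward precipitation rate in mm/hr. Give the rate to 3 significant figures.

Incoming column moisture flux per unit ridge length: F = V × PW = 13.1 × 12.5 = 163.75 mm·m/s.
Spread over the 67 km slope with efficiency ε = 0.46: R = ε·F/W = 0.46 × 163.75 / 67000 m = 1.124e-03 mm/s.
R = 1.124e-03 × 3600 = 4.05 mm/hr.

R ≈ 4.05 mm/hr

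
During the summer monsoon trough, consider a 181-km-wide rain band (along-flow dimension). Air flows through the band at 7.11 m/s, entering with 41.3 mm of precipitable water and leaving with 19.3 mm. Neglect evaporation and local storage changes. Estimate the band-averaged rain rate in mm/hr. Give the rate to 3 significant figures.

R ≈ 3.11 mm/hr

Column moisture flux per unit crosswind length is F = V × PW.
Inflow: F_in = 7.11 × 41.3 = 293.643 mm·m/s
Outflow: F_out = 7.11 × 19.3 = 137.223 mm·m/s
Steady-state rate R = (F_in − F_out)/L = (293.643 − 137.223) / 181000 m = 8.642e-04 mm/s.
R = 8.642e-04 × 3600 = 3.11 mm/hr.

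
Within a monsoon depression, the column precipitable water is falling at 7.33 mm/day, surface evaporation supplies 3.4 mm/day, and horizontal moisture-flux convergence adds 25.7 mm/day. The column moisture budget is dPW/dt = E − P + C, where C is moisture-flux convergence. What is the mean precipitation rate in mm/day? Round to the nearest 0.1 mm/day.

dPW/dt = -7.33 mm/day.
P = E + C − dPW/dt = 3.4 + (25.7) − (-7.33) = 36.4 mm/day.

P ≈ 36.4 mm/day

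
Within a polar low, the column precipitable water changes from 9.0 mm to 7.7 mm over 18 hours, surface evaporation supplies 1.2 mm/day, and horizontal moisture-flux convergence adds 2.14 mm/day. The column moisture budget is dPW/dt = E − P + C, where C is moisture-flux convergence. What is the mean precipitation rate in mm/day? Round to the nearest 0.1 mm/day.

dPW/dt = (7.7 − 9.0) mm / (18/24 day) = -1.733 mm/day.
P = E + C − dPW/dt = 1.2 + (2.14) − (-1.733) = 5.1 mm/day.

P ≈ 5.1 mm/day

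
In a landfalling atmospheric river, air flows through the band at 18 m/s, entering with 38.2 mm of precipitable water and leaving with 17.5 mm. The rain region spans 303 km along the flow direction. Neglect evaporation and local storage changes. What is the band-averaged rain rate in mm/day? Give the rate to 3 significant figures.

Column moisture flux per unit crosswind length is F = V × PW.
Inflow: F_in = 18 × 38.2 = 687.6 mm·m/s
Outflow: F_out = 18 × 17.5 = 315 mm·m/s
Steady-state rate R = (F_in − F_out)/L = (687.6 − 315) / 303000 m = 1.230e-03 mm/s.
R = 1.230e-03 × 3600 × 24 = 106 mm/day.

R ≈ 106 mm/day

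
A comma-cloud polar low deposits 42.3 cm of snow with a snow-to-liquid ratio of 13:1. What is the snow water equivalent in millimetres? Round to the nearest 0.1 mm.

SWE ≈ 32.5 mm

SWE = snow depth / ratio = 42.3 cm / 13 = 3.254 cm = 32.5 mm.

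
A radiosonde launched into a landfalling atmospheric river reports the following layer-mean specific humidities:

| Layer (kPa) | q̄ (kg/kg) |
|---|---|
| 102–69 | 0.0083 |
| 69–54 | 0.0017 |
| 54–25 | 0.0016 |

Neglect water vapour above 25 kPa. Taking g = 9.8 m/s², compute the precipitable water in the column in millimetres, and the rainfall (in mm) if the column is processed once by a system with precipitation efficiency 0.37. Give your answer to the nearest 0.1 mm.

Precipitable water is the column-integrated vapour mass per unit area: PW = (1/g) Σ q̄ Δp, with q in kg/kg and Δp in Pa (1 kg/m² of water = 1 mm).
Layer 102–69 kPa: Δp = 330 hPa = 33000 Pa, q̄ = 0.0083 kg/kg → 0.0083 × 33000 / 9.8 = 27.95 mm
Layer 69–54 kPa: Δp = 150 hPa = 15000 Pa, q̄ = 0.0017 kg/kg → 0.0017 × 15000 / 9.8 = 2.60 mm
Layer 54–25 kPa: Δp = 290 hPa = 29000 Pa, q̄ = 0.0016 kg/kg → 0.0016 × 29000 / 9.8 = 4.73 mm
PW = 27.95 + 2.60 + 4.73 = 35.28 ≈ 35.3 mm.
Rainfall = ε × PW = 0.37 × 35.3 = 13.1 mm.

PW ≈ 35.3 mm; rainfall ≈ 13.1 mm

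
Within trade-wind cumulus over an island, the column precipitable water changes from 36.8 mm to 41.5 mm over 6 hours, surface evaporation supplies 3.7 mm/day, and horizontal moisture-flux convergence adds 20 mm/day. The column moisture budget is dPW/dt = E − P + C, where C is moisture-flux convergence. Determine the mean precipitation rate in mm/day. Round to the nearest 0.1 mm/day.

dPW/dt = (41.5 − 36.8) mm / (6/24 day) = +18.800 mm/day.
P = E + C − dPW/dt = 3.7 + (20) − (+18.800) = 4.9 mm/day.

P ≈ 4.9 mm/day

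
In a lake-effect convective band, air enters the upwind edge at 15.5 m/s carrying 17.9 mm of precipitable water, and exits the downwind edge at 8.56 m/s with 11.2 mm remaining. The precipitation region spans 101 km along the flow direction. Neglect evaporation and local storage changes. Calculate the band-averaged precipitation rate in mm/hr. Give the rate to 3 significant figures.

R ≈ 6.47 mm/hr

Column moisture flux per unit crosswind length is F = V × PW.
Inflow: F_in = 15.5 × 17.9 = 277.45 mm·m/s
Outflow: F_out = 8.56 × 11.2 = 95.872 mm·m/s
Steady-state rate R = (F_in − F_out)/L = (277.45 − 95.872) / 101000 m = 1.798e-03 mm/s.
R = 1.798e-03 × 3600 = 6.47 mm/hr.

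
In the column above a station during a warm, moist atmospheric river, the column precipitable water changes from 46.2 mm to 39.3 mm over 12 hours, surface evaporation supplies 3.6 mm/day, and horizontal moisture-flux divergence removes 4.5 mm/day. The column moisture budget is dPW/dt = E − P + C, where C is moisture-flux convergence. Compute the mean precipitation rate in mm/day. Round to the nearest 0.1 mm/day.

dPW/dt = (39.3 − 46.2) mm / (12/24 day) = -13.800 mm/day.
P = E + C − dPW/dt = 3.6 + (-4.5) − (-13.800) = 12.9 mm/day.

P ≈ 12.9 mm/day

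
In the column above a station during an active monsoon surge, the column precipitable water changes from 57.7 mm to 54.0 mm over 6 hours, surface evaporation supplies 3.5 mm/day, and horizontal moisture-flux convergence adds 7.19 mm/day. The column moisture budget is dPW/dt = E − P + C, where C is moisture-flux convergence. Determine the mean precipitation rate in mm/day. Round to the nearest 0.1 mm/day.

dPW/dt = (54.0 − 57.7) mm / (6/24 day) = -14.800 mm/day.
P = E + C − dPW/dt = 3.5 + (7.19) − (-14.800) = 25.5 mm/day.

P ≈ 25.5 mm/day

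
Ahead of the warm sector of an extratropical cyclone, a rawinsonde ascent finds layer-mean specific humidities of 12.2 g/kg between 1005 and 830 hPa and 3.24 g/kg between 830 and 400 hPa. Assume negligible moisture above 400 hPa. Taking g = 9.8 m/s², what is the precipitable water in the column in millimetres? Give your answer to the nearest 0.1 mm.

PW ≈ 36.0 mm

Precipitable water is the column-integrated vapour mass per unit area: PW = (1/g) Σ q̄ Δp, with q in kg/kg and Δp in Pa (1 kg/m² of water = 1 mm).
Layer 1005–830 hPa: Δp = 175 hPa = 17500 Pa, q̄ = 0.0122 kg/kg → 0.0122 × 17500 / 9.8 = 21.79 mm
Layer 830–400 hPa: Δp = 430 hPa = 43000 Pa, q̄ = 0.00324 kg/kg → 0.00324 × 43000 / 9.8 = 14.22 mm
PW = 21.79 + 14.22 = 36.01 ≈ 36.0 mm.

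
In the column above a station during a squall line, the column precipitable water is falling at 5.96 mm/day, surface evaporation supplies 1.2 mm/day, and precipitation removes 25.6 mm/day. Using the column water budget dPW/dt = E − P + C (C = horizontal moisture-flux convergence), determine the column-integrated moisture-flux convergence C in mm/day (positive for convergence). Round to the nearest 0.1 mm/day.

C ≈ 18.4 mm/day

dPW/dt = -5.96 mm/day.
C = dPW/dt − E + P = (-5.96) − 1.2 + 25.6 = 18.4 mm/day.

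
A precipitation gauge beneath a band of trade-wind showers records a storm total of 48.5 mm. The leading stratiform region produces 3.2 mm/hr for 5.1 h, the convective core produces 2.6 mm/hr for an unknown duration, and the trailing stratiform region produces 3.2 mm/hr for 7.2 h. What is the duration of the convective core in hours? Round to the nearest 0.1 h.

duration ≈ 3.5 h

Known phases: 3.2 × 5.1 + 3.2 × 7.2 = 16.32 + 23.04 = 39.36 mm.
Remaining depth = 48.5 − 39.36 = 9.14 mm.
Duration = 9.14 / 2.6 = 3.5 h.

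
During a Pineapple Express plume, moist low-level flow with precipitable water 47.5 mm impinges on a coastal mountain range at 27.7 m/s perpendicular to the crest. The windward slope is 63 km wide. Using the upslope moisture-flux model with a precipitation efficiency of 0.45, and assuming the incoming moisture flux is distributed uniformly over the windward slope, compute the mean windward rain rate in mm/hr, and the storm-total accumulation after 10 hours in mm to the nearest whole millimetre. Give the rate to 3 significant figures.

Incoming column moisture flux per unit ridge length: F = V × PW = 27.7 × 47.5 = 1315.75 mm·m/s.
Spread over the 63 km slope with efficiency ε = 0.45: R = ε·F/W = 0.45 × 1315.75 / 63000 m = 9.398e-03 mm/s.
R = 9.398e-03 × 3600 = 33.8 mm/hr.
Over 10 h: total = 33.8 × 10 = 338 mm.

R ≈ 33.8 mm/hr; total ≈ 338 mm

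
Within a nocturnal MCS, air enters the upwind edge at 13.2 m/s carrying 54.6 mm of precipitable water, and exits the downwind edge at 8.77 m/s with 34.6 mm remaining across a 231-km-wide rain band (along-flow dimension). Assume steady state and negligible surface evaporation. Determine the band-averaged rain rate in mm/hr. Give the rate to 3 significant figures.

R ≈ 6.50 mm/hr

Column moisture flux per unit crosswind length is F = V × PW.
Inflow: F_in = 13.2 × 54.6 = 720.72 mm·m/s
Outflow: F_out = 8.77 × 34.6 = 303.442 mm·m/s
Steady-state rate R = (F_in − F_out)/L = (720.72 − 303.442) / 231000 m = 1.806e-03 mm/s.
R = 1.806e-03 × 3600 = 6.50 mm/hr.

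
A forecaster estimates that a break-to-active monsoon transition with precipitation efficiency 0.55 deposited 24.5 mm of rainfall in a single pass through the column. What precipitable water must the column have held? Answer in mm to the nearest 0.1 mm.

PW ≈ 44.5 mm

PW = rainfall / ε = 24.5 / 0.55 = 44.5 mm.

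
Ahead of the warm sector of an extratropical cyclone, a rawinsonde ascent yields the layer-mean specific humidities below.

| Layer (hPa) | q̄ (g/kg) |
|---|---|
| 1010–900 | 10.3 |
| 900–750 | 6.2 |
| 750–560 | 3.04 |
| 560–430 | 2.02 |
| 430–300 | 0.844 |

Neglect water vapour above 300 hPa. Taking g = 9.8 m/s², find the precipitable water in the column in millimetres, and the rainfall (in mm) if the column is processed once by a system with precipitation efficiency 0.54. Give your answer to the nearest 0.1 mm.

PW ≈ 30.7 mm; rainfall ≈ 16.6 mm

Precipitable water is the column-integrated vapour mass per unit area: PW = (1/g) Σ q̄ Δp, with q in kg/kg and Δp in Pa (1 kg/m² of water = 1 mm).
Layer 1010–900 hPa: Δp = 110 hPa = 11000 Pa, q̄ = 0.0103 kg/kg → 0.0103 × 11000 / 9.8 = 11.56 mm
Layer 900–750 hPa: Δp = 150 hPa = 15000 Pa, q̄ = 0.0062 kg/kg → 0.0062 × 15000 / 9.8 = 9.49 mm
Layer 750–560 hPa: Δp = 190 hPa = 19000 Pa, q̄ = 0.00304 kg/kg → 0.00304 × 19000 / 9.8 = 5.89 mm
Layer 560–430 hPa: Δp = 130 hPa = 13000 Pa, q̄ = 0.00202 kg/kg → 0.00202 × 13000 / 9.8 = 2.68 mm
Layer 430–300 hPa: Δp = 130 hPa = 13000 Pa, q̄ = 0.000844 kg/kg → 0.000844 × 13000 / 9.8 = 1.12 mm
PW = 11.56 + 9.49 + 5.89 + 2.68 + 1.12 = 30.74 ≈ 30.7 mm.
Rainfall = ε × PW = 0.54 × 30.7 = 16.6 mm.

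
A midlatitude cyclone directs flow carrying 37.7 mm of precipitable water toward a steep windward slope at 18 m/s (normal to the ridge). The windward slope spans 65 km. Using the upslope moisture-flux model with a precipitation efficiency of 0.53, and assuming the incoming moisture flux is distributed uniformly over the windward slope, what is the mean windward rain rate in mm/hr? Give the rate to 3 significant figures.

Incoming column moisture flux per unit ridge length: F = V × PW = 18 × 37.7 = 678.6 mm·m/s.
Spread over the 65 km slope with efficiency ε = 0.53: R = ε·F/W = 0.53 × 678.6 / 65000 m = 5.533e-03 mm/s.
R = 5.533e-03 × 3600 = 19.9 mm/hr.

R ≈ 19.9 mm/hr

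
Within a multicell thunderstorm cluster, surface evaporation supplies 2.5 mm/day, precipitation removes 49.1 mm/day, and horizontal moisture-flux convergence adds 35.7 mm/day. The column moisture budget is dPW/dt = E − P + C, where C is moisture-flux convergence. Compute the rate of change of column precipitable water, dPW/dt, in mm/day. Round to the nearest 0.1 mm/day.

dPW/dt = E − P + C = 2.5 − 49.1 + (35.7) = -10.9 mm/day.

dPW/dt ≈ -10.9 mm/day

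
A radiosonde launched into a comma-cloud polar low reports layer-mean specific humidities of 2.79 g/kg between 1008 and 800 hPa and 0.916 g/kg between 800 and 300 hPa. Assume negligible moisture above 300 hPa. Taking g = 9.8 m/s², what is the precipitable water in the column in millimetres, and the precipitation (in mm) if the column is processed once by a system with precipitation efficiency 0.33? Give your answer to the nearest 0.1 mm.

Precipitable water is the column-integrated vapour mass per unit area: PW = (1/g) Σ q̄ Δp, with q in kg/kg and Δp in Pa (1 kg/m² of water = 1 mm).
Layer 1008–800 hPa: Δp = 208 hPa = 20800 Pa, q̄ = 0.00279 kg/kg → 0.00279 × 20800 / 9.8 = 5.92 mm
Layer 800–300 hPa: Δp = 500 hPa = 50000 Pa, q̄ = 0.000916 kg/kg → 0.000916 × 50000 / 9.8 = 4.67 mm
PW = 5.92 + 4.67 = 10.59 ≈ 10.6 mm.
Precipitation = ε × PW = 0.33 × 10.6 = 3.5 mm.

PW ≈ 10.6 mm; precipitation ≈ 3.5 mm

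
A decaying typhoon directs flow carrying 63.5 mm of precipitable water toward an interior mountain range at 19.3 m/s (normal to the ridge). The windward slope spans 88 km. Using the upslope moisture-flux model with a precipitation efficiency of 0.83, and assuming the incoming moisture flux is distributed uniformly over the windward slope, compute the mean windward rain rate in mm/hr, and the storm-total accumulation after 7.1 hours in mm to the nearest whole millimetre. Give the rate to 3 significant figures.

Incoming column moisture flux per unit ridge length: F = V × PW = 19.3 × 63.5 = 1225.55 mm·m/s.
Spread over the 88 km slope with efficiency ε = 0.83: R = ε·F/W = 0.83 × 1225.55 / 88000 m = 1.156e-02 mm/s.
R = 1.156e-02 × 3600 = 41.6 mm/hr.
Over 7.1 h: total = 41.6 × 7.1 = 295.36 ≈ 295 mm.

R ≈ 41.6 mm/hr; total ≈ 295 mm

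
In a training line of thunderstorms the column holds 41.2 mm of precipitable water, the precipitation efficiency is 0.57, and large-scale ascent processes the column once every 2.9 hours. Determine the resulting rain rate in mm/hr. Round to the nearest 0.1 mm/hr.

Each overturning extracts ε × PW = 0.57 × 41.2 = 23.484 mm.
Rate = ε·PW / τ = 23.484 / 2.9 h = 8.1 mm/hr.

R ≈ 8.1 mm/hr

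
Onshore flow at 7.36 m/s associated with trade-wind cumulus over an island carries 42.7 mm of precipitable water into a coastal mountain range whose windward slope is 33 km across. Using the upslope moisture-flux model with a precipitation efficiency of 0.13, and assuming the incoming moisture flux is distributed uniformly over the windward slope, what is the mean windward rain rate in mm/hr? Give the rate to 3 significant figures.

Incoming column moisture flux per unit ridge length: F = V × PW = 7.36 × 42.7 = 314.272 mm·m/s.
Spread over the 33 km slope with efficiency ε = 0.13: R = ε·F/W = 0.13 × 314.272 / 33000 m = 1.238e-03 mm/s.
R = 1.238e-03 × 3600 = 4.46 mm/hr.

R ≈ 4.46 mm/hr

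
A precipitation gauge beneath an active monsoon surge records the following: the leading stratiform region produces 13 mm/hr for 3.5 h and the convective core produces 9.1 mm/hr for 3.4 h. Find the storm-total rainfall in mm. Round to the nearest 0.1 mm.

Total = Σ Rᵢ Δtᵢ = 13 × 3.5 + 9.1 × 3.4
      = 45.5 + 30.94 = 76.4 mm.

total ≈ 76.4 mm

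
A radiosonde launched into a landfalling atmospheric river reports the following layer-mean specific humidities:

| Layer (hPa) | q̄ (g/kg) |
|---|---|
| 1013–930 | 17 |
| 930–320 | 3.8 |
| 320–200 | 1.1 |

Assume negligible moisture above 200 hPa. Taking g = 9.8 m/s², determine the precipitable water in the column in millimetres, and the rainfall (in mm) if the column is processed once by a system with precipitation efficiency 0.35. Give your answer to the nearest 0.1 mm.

PW ≈ 39.4 mm; rainfall ≈ 13.8 mm

Precipitable water is the column-integrated vapour mass per unit area: PW = (1/g) Σ q̄ Δp, with q in kg/kg and Δp in Pa (1 kg/m² of water = 1 mm).
Layer 1013–930 hPa: Δp = 83 hPa = 8300 Pa, q̄ = 0.017 kg/kg → 0.017 × 8300 / 9.8 = 14.40 mm
Layer 930–320 hPa: Δp = 610 hPa = 61000 Pa, q̄ = 0.0038 kg/kg → 0.0038 × 61000 / 9.8 = 23.65 mm
Layer 320–200 hPa: Δp = 120 hPa = 12000 Pa, q̄ = 0.0011 kg/kg → 0.0011 × 12000 / 9.8 = 1.35 mm
PW = 14.40 + 23.65 + 1.35 = 39.40 ≈ 39.4 mm.
Rainfall = ε × PW = 0.35 × 39.4 = 13.8 mm.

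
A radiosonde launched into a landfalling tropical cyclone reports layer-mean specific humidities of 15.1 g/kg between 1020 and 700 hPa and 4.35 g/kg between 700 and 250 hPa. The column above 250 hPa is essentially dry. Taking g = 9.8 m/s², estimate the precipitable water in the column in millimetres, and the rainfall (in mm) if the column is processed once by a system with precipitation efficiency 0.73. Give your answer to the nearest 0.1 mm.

PW ≈ 69.3 mm; rainfall ≈ 50.6 mm

Precipitable water is the column-integrated vapour mass per unit area: PW = (1/g) Σ q̄ Δp, with q in kg/kg and Δp in Pa (1 kg/m² of water = 1 mm).
Layer 1020–700 hPa: Δp = 320 hPa = 32000 Pa, q̄ = 0.0151 kg/kg → 0.0151 × 32000 / 9.8 = 49.31 mm
Layer 700–250 hPa: Δp = 450 hPa = 45000 Pa, q̄ = 0.00435 kg/kg → 0.00435 × 45000 / 9.8 = 19.97 mm
PW = 49.31 + 19.97 = 69.28 ≈ 69.3 mm.
Rainfall = ε × PW = 0.73 × 69.3 = 50.6 mm.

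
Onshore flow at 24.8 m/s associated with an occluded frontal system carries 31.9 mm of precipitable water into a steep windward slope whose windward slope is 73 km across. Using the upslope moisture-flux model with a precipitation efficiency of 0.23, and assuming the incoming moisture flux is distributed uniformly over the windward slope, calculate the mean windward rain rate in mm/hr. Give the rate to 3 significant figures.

Incoming column moisture flux per unit ridge length: F = V × PW = 24.8 × 31.9 = 791.12 mm·m/s.
Spread over the 73 km slope with efficiency ε = 0.23: R = ε·F/W = 0.23 × 791.12 / 73000 m = 2.493e-03 mm/s.
R = 2.493e-03 × 3600 = 8.97 mm/hr.

R ≈ 8.97 mm/hr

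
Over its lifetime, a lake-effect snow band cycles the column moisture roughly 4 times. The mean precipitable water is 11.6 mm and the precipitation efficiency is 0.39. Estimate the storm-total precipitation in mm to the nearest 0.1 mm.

Each cycle deposits ε × PW = 0.39 × 11.6 = 4.524 mm.
Over 4 cycles: 4 × 4.524 = 18.1 mm.

precipitation ≈ 18.1 mm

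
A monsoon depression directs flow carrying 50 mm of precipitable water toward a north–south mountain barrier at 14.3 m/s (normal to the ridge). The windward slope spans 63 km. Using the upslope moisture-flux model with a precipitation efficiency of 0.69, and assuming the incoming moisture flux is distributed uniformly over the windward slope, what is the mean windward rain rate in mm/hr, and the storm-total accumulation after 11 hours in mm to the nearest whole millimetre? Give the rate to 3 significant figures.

R ≈ 28.2 mm/hr; total ≈ 310 mm

Incoming column moisture flux per unit ridge length: F = V × PW = 14.3 × 50 = 715 mm·m/s.
Spread over the 63 km slope with efficiency ε = 0.69: R = ε·F/W = 0.69 × 715 / 63000 m = 7.831e-03 mm/s.
R = 7.831e-03 × 3600 = 28.2 mm/hr.
Over 11 h: total = 28.2 × 11 = 310.2 ≈ 310 mm.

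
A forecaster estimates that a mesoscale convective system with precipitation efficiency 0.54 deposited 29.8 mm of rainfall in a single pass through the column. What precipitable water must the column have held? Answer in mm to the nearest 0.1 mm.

PW = rainfall / ε = 29.8 / 0.54 = 55.2 mm.

PW ≈ 55.2 mm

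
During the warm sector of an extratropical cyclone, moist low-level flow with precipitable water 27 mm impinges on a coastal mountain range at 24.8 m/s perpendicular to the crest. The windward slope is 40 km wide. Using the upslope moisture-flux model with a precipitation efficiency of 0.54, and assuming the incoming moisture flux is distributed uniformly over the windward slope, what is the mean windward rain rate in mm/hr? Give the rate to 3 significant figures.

R ≈ 32.5 mm/hr

Incoming column moisture flux per unit ridge length: F = V × PW = 24.8 × 27 = 669.6 mm·m/s.
Spread over the 40 km slope with efficiency ε = 0.54: R = ε·F/W = 0.54 × 669.6 / 40000 m = 9.040e-03 mm/s.
R = 9.040e-03 × 3600 = 32.5 mm/hr.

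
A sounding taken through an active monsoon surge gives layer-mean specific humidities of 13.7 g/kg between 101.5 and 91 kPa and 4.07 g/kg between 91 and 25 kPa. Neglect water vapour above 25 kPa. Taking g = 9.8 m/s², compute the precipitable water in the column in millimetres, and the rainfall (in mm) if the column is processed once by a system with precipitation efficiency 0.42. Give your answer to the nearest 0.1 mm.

Precipitable water is the column-integrated vapour mass per unit area: PW = (1/g) Σ q̄ Δp, with q in kg/kg and Δp in Pa (1 kg/m² of water = 1 mm).
Layer 101.5–91 kPa: Δp = 105 hPa = 10500 Pa, q̄ = 0.0137 kg/kg → 0.0137 × 10500 / 9.8 = 14.68 mm
Layer 91–25 kPa: Δp = 660 hPa = 66000 Pa, q̄ = 0.00407 kg/kg → 0.00407 × 66000 / 9.8 = 27.41 mm
PW = 14.68 + 27.41 = 42.09 ≈ 42.1 mm.
Rainfall = ε × PW = 0.42 × 42.1 = 17.7 mm.

PW ≈ 42.1 mm; rainfall ≈ 17.7 mm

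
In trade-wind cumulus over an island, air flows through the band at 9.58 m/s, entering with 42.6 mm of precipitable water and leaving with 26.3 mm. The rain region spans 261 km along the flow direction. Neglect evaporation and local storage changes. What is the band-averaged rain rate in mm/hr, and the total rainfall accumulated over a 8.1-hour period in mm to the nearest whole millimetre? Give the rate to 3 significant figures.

R ≈ 2.15 mm/hr; total ≈ 17 mm

Column moisture flux per unit crosswind length is F = V × PW.
Inflow: F_in = 9.58 × 42.6 = 408.108 mm·m/s
Outflow: F_out = 9.58 × 26.3 = 251.954 mm·m/s
Steady-state rate R = (F_in − F_out)/L = (408.108 − 251.954) / 261000 m = 5.983e-04 mm/s.
R = 5.983e-04 × 3600 = 2.15 mm/hr.
Over 8.1 h: total = 2.15 × 8.1 = 17.415 ≈ 17 mm.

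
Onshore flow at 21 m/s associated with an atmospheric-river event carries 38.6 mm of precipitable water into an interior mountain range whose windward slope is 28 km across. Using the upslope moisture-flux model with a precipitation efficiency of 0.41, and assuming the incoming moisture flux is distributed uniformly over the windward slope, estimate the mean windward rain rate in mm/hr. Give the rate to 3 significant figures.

R ≈ 42.7 mm/hr

Incoming column moisture flux per unit ridge length: F = V × PW = 21 × 38.6 = 810.6 mm·m/s.
Spread over the 28 km slope with efficiency ε = 0.41: R = ε·F/W = 0.41 × 810.6 / 28000 m = 1.187e-02 mm/s.
R = 1.187e-02 × 3600 = 42.7 mm/hr.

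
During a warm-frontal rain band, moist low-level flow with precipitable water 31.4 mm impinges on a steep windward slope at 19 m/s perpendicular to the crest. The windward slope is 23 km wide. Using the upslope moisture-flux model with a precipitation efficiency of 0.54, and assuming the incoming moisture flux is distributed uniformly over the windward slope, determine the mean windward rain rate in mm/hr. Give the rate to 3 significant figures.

Incoming column moisture flux per unit ridge length: F = V × PW = 19 × 31.4 = 596.6 mm·m/s.
Spread over the 23 km slope with efficiency ε = 0.54: R = ε·F/W = 0.54 × 596.6 / 23000 m = 1.401e-02 mm/s.
R = 1.401e-02 × 3600 = 50.4 mm/hr.

R ≈ 50.4 mm/hr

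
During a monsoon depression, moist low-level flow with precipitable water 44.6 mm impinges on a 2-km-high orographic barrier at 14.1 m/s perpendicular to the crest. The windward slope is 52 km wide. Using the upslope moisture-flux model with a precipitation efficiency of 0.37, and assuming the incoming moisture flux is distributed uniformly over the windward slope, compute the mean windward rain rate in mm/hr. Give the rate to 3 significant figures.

R ≈ 16.1 mm/hr

Incoming column moisture flux per unit ridge length: F = V × PW = 14.1 × 44.6 = 628.86 mm·m/s.
Spread over the 52 km slope with efficiency ε = 0.37: R = ε·F/W = 0.37 × 628.86 / 52000 m = 4.475e-03 mm/s.
R = 4.475e-03 × 3600 = 16.1 mm/hr.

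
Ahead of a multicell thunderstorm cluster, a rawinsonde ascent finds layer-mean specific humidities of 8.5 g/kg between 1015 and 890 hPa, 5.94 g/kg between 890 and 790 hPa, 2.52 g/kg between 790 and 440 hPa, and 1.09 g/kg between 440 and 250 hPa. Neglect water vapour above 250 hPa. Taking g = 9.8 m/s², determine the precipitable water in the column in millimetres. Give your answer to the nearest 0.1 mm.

Precipitable water is the column-integrated vapour mass per unit area: PW = (1/g) Σ q̄ Δp, with q in kg/kg and Δp in Pa (1 kg/m² of water = 1 mm).
Layer 1015–890 hPa: Δp = 125 hPa = 12500 Pa, q̄ = 0.0085 kg/kg → 0.0085 × 12500 / 9.8 = 10.84 mm
Layer 890–790 hPa: Δp = 100 hPa = 10000 Pa, q̄ = 0.00594 kg/kg → 0.00594 × 10000 / 9.8 = 6.06 mm
Layer 790–440 hPa: Δp = 350 hPa = 35000 Pa, q̄ = 0.00252 kg/kg → 0.00252 × 35000 / 9.8 = 9.00 mm
Layer 440–250 hPa: Δp = 190 hPa = 19000 Pa, q̄ = 0.00109 kg/kg → 0.00109 × 19000 / 9.8 = 2.11 mm
PW = 10.84 + 6.06 + 9.00 + 2.11 = 28.01 ≈ 28.0 mm.

PW ≈ 28.0 mm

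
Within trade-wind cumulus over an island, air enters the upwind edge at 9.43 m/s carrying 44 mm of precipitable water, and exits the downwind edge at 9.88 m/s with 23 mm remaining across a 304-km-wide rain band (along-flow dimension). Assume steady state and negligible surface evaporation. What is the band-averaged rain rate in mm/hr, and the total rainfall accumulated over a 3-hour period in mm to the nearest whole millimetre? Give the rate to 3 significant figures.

R ≈ 2.22 mm/hr; total ≈ 7 mm

Column moisture flux per unit crosswind length is F = V × PW.
Inflow: F_in = 9.43 × 44 = 414.92 mm·m/s
Outflow: F_out = 9.88 × 23 = 227.24 mm·m/s
Steady-state rate R = (F_in − F_out)/L = (414.92 − 227.24) / 304000 m = 6.174e-04 mm/s.
R = 6.174e-04 × 3600 = 2.22 mm/hr.
Over 3 h: total = 2.22 × 3 = 6.66 ≈ 7 mm.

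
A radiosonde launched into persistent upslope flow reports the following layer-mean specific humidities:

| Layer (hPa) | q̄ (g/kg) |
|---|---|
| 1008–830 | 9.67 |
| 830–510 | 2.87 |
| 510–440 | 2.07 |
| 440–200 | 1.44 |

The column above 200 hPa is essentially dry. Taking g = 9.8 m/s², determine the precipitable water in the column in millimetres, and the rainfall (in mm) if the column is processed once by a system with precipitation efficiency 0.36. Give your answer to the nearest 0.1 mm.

Precipitable water is the column-integrated vapour mass per unit area: PW = (1/g) Σ q̄ Δp, with q in kg/kg and Δp in Pa (1 kg/m² of water = 1 mm).
Layer 1008–830 hPa: Δp = 178 hPa = 17800 Pa, q̄ = 0.00967 kg/kg → 0.00967 × 17800 / 9.8 = 17.56 mm
Layer 830–510 hPa: Δp = 320 hPa = 32000 Pa, q̄ = 0.00287 kg/kg → 0.00287 × 32000 / 9.8 = 9.37 mm
Layer 510–440 hPa: Δp = 70 hPa = 7000 Pa, q̄ = 0.00207 kg/kg → 0.00207 × 7000 / 9.8 = 1.48 mm
Layer 440–200 hPa: Δp = 240 hPa = 24000 Pa, q̄ = 0.00144 kg/kg → 0.00144 × 24000 / 9.8 = 3.53 mm
PW = 17.56 + 9.37 + 1.48 + 3.53 = 31.94 ≈ 31.9 mm.
Rainfall = ε × PW = 0.36 × 31.9 = 11.5 mm.

PW ≈ 31.9 mm; rainfall ≈ 11.5 mm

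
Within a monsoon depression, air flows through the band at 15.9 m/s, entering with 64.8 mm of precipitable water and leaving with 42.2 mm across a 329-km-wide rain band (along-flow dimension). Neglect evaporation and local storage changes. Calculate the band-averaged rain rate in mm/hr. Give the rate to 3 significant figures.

R ≈ 3.93 mm/hr

Column moisture flux per unit crosswind length is F = V × PW.
Inflow: F_in = 15.9 × 64.8 = 1030.32 mm·m/s
Outflow: F_out = 15.9 × 42.2 = 670.98 mm·m/s
Steady-state rate R = (F_in − F_out)/L = (1030.32 − 670.98) / 329000 m = 1.092e-03 mm/s.
R = 1.092e-03 × 3600 = 3.93 mm/hr.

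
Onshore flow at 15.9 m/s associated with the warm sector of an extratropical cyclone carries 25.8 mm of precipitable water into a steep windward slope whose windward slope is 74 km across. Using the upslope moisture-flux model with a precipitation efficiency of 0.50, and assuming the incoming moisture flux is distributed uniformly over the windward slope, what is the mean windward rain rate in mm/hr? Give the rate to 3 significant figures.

R ≈ 9.98 mm/hr

Incoming column moisture flux per unit ridge length: F = V × PW = 15.9 × 25.8 = 410.22 mm·m/s.
Spread over the 74 km slope with efficiency ε = 0.50: R = ε·F/W = 0.50 × 410.22 / 74000 m = 2.772e-03 mm/s.
R = 2.772e-03 × 3600 = 9.98 mm/hr.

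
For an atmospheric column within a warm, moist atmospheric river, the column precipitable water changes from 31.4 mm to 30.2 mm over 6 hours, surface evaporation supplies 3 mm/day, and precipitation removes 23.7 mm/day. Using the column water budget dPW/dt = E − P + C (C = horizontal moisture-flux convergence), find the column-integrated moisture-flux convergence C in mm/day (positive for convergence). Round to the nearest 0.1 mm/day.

dPW/dt = (30.2 − 31.4) mm / (6/24 day) = -4.800 mm/day.
C = dPW/dt − E + P = (-4.800) − 3 + 23.7 = 15.9 mm/day.

C ≈ 15.9 mm/day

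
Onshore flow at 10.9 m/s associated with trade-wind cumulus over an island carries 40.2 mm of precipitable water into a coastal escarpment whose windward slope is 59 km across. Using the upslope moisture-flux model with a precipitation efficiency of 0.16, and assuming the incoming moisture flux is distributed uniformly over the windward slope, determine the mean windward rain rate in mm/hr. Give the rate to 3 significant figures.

R ≈ 4.28 mm/hr

Incoming column moisture flux per unit ridge length: F = V × PW = 10.9 × 40.2 = 438.18 mm·m/s.
Spread over the 59 km slope with efficiency ε = 0.16: R = ε·F/W = 0.16 × 438.18 / 59000 m = 1.188e-03 mm/s.
R = 1.188e-03 × 3600 = 4.28 mm/hr.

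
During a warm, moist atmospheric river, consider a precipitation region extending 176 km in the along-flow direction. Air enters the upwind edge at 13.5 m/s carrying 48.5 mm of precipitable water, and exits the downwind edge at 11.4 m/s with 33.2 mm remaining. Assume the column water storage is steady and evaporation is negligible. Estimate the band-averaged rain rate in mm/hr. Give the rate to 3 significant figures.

R ≈ 5.65 mm/hr

Column moisture flux per unit crosswind length is F = V × PW.
Inflow: F_in = 13.5 × 48.5 = 654.75 mm·m/s
Outflow: F_out = 11.4 × 33.2 = 378.48 mm·m/s
Steady-state rate R = (F_in − F_out)/L = (654.75 − 378.48) / 176000 m = 1.570e-03 mm/s.
R = 1.570e-03 × 3600 = 5.65 mm/hr.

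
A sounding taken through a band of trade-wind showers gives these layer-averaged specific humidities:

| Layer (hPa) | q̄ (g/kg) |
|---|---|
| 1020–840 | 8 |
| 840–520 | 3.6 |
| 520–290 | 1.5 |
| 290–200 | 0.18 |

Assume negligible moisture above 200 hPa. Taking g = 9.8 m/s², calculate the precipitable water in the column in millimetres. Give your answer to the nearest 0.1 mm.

Precipitable water is the column-integrated vapour mass per unit area: PW = (1/g) Σ q̄ Δp, with q in kg/kg and Δp in Pa (1 kg/m² of water = 1 mm).
Layer 1020–840 hPa: Δp = 180 hPa = 18000 Pa, q̄ = 0.008 kg/kg → 0.008 × 18000 / 9.8 = 14.69 mm
Layer 840–520 hPa: Δp = 320 hPa = 32000 Pa, q̄ = 0.0036 kg/kg → 0.0036 × 32000 / 9.8 = 11.76 mm
Layer 520–290 hPa: Δp = 230 hPa = 23000 Pa, q̄ = 0.0015 kg/kg → 0.0015 × 23000 / 9.8 = 3.52 mm
Layer 290–200 hPa: Δp = 90 hPa = 9000 Pa, q̄ = 0.00018 kg/kg → 0.00018 × 9000 / 9.8 = 0.17 mm
PW = 14.69 + 11.76 + 3.52 + 0.17 = 30.14 ≈ 30.1 mm.

PW ≈ 30.1 mm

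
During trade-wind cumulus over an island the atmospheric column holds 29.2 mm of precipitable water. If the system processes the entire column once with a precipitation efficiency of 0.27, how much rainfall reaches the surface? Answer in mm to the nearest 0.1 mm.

Rainfall = ε × PW = 0.27 × 29.2 = 7.9 mm.

rainfall ≈ 7.9 mm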